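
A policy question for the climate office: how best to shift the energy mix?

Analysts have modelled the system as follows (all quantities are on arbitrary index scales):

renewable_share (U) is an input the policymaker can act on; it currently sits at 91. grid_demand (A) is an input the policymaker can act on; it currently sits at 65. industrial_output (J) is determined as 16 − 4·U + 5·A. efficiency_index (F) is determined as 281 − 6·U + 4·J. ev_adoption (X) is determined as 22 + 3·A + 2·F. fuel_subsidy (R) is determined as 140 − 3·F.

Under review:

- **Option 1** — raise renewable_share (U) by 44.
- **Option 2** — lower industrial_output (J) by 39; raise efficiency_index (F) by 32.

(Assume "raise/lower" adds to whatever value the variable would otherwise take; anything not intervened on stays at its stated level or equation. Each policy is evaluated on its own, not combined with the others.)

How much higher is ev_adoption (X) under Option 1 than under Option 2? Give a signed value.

-1688

Option 1 (U + 44):
  U = 91 + 44 = 135
  A = 65
  J = 16 − 4·135 + 5·65 = -199
  F = 281 − 6·135 + 4·(-199) = -1325
  X = 22 + 3·65 + 2·(-1325) = -2433
Option 2 (J − 39, F + 32):
  U = 91
  A = 65
  J = 16 − 4·91 + 5·65 (−39 from intervention) = -62
  F = 281 − 6·91 + 4·(-62) (+32 from intervention) = -481
  X = 22 + 3·65 + 2·(-481) = -745
X: -2433 − (-745) = -1688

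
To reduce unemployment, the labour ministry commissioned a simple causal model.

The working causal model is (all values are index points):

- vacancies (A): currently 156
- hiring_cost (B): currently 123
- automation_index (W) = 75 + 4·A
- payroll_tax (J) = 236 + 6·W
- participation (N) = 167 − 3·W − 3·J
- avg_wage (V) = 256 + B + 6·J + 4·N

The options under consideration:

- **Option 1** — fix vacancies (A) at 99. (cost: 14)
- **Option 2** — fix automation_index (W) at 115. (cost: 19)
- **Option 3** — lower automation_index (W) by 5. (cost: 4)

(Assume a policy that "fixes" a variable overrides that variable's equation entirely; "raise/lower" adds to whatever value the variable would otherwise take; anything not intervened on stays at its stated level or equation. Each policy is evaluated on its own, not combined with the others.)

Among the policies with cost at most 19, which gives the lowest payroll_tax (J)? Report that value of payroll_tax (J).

Option 1 (A := 99):
  A = 99
  W = 75 + 4·99 = 471
  J = 236 + 6·471 = 3062
Option 2 (W := 115):
  A = 156
  W = 115
  J = 236 + 6·115 = 926
Option 3 (W − 5):
  A = 156
  W = 75 + 4·156 (−5 from intervention) = 694
  J = 236 + 6·694 = 4400
Comparing — Option 1: J=3062, Option 2: J=926, Option 3: J=4400. Lowest is 926 (Option 2).

926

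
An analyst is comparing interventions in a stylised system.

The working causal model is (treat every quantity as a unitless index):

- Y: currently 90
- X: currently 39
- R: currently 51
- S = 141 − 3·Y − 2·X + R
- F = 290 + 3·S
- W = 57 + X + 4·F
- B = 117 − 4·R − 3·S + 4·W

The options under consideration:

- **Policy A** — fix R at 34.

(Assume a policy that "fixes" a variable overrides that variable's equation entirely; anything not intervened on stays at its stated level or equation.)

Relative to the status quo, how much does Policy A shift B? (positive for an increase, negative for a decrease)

-697

Baseline:
  Y = 90
  X = 39
  R = 51
  S = 141 − 3·90 − 2·39 + 51 = -156
  F = 290 + 3·(-156) = -178
  W = 57 + 39 + 4·(-178) = -616
  B = 117 − 4·51 − 3·(-156) + 4·(-616) = -2083
Policy A (R := 34):
  Y = 90
  X = 39
  R = 34
  S = 141 − 3·90 − 2·39 + 34 = -173
  F = 290 + 3·(-173) = -229
  W = 57 + 39 + 4·(-229) = -820
  B = 117 − 4·34 − 3·(-173) + 4·(-820) = -2780
Change in B: -2780 − (-2083) = -697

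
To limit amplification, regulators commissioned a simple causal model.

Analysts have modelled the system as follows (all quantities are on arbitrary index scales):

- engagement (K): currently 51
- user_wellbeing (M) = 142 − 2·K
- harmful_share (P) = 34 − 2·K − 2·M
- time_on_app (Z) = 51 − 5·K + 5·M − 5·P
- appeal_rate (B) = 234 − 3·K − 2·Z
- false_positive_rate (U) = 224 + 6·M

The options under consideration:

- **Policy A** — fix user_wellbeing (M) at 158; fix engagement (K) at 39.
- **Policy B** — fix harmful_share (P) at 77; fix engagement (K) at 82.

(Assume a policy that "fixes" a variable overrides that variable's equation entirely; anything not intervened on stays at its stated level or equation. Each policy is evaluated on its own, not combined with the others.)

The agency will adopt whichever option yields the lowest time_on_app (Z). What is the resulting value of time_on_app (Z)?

Policy A (M := 158, K := 39):
  K = 39
  M = 158
  P = 34 − 2·39 − 2·158 = -360
  Z = 51 − 5·39 + 5·158 − 5·(-360) = 2446
Policy B (P := 77, K := 82):
  K = 82
  M = 142 − 2·82 = -22
  P = 77
  Z = 51 − 5·82 + 5·(-22) − 5·77 = -854
Comparing — Policy A: Z=2446, Policy B: Z=-854. Lowest is -854 (Policy B).

-854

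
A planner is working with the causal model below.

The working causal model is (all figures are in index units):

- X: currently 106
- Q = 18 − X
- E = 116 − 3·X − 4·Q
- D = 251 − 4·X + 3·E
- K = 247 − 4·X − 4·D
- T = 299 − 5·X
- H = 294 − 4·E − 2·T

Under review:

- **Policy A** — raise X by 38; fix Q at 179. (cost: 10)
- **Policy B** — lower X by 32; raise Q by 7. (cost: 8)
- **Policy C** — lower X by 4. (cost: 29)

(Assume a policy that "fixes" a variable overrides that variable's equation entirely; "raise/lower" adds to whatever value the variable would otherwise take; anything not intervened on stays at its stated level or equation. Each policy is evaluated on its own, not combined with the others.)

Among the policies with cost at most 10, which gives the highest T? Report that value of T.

Policy A (X + 38, Q := 179):
  X = 106 + 38 = 144
  T = 299 − 5·144 = -421
Policy B (X − 32, Q + 7):
  X = 106 − 32 = 74
  T = 299 − 5·74 = -71
Comparing — Policy A: T=-421, Policy B: T=-71. Highest is -71 (Policy B).

-71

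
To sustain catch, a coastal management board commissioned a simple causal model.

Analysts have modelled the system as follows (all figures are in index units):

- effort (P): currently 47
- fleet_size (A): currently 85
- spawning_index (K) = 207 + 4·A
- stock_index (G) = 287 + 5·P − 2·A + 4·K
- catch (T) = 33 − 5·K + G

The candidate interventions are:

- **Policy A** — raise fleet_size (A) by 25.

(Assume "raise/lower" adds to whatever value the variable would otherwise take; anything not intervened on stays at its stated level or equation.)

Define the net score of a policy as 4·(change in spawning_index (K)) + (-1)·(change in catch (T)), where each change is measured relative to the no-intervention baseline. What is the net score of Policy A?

550

Baseline:
  P = 47
  A = 85
  K = 207 + 4·85 = 547
  G = 287 + 5·47 − 2·85 + 4·547 = 2540
  T = 33 − 5·547 + 2540 = -162
Policy A (A + 25):
  P = 47
  A = 85 + 25 = 110
  K = 207 + 4·110 = 647
  G = 287 + 5·47 − 2·110 + 4·647 = 2890
  T = 33 − 5·647 + 2890 = -312
ΔK = 647 − 547 = 100; ΔT = -312 − (-162) = -150
Score = 4·100 + (-1)·(-150) = 550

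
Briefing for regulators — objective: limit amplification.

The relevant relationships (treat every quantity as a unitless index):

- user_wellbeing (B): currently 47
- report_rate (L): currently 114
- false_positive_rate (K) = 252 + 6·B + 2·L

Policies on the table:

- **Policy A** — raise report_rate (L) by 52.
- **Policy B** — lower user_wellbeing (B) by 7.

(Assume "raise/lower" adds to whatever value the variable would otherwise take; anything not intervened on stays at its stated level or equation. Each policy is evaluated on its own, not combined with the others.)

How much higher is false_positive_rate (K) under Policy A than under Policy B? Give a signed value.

146

Policy A (L + 52):
  B = 47
  L = 114 + 52 = 166
  K = 252 + 6·47 + 2·166 = 866
Policy B (B − 7):
  B = 47 − 7 = 40
  L = 114
  K = 252 + 6·40 + 2·114 = 720
K: 866 − 720 = 146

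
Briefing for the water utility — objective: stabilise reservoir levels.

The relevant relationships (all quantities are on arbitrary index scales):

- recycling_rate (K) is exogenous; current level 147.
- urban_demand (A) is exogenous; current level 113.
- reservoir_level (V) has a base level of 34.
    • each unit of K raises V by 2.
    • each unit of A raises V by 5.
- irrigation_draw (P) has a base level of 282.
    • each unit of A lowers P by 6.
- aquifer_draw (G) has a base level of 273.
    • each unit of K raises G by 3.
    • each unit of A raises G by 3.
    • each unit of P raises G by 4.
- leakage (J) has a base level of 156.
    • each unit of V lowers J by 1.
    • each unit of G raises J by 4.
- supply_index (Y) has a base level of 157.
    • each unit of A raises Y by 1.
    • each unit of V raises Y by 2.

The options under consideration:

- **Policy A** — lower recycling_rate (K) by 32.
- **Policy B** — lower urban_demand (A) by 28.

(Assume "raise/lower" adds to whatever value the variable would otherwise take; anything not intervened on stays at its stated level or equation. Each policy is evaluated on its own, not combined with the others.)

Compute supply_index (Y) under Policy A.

1928

Policy A (K − 32):
  K = 147 − 32 = 115
  A = 113
  V = 34 + 2·115 + 5·113 = 829
  Y = 157 + 113 + 2·829 = 1928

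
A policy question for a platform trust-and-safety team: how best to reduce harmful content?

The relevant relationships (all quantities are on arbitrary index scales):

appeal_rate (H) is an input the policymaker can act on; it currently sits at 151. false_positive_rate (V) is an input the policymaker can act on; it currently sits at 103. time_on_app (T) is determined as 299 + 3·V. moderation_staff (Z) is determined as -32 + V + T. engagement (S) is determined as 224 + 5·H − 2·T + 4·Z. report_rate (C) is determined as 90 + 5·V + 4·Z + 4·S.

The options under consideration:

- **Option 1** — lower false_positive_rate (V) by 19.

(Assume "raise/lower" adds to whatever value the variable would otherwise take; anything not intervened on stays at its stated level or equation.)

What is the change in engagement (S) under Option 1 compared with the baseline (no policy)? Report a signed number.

-190

Baseline:
  H = 151
  V = 103
  T = 299 + 3·103 = 608
  Z = -32 + 103 + 608 = 679
  S = 224 + 5·151 − 2·608 + 4·679 = 2479
Option 1 (V − 19):
  H = 151
  V = 103 − 19 = 84
  T = 299 + 3·84 = 551
  Z = -32 + 84 + 551 = 603
  S = 224 + 5·151 − 2·551 + 4·603 = 2289
Change in S: 2289 − 2479 = -190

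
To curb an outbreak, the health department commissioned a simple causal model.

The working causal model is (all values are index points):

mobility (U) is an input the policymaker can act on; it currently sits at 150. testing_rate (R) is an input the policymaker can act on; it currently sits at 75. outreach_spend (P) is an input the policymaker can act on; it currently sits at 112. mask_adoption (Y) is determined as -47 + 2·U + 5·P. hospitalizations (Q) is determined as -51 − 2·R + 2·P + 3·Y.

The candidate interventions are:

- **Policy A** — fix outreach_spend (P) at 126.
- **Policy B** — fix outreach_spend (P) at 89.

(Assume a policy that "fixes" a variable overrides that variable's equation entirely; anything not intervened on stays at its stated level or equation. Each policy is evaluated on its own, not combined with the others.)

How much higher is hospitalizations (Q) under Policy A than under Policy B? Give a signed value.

Policy A (P := 126):
  U = 150
  R = 75
  P = 126
  Y = -47 + 2·150 + 5·126 = 883
  Q = -51 − 2·75 + 2·126 + 3·883 = 2700
Policy B (P := 89):
  U = 150
  R = 75
  P = 89
  Y = -47 + 2·150 + 5·89 = 698
  Q = -51 − 2·75 + 2·89 + 3·698 = 2071
Q: 2700 − 2071 = 629

629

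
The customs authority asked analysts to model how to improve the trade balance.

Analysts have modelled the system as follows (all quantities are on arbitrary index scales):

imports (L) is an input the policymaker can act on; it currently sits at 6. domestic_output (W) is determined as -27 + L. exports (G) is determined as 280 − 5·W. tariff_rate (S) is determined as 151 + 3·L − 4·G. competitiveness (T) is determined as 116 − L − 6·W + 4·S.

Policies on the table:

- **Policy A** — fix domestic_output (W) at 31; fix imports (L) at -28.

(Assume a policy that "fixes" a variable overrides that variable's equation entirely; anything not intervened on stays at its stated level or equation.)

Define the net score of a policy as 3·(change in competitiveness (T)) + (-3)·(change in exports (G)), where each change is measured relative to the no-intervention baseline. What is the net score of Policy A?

Baseline:
  L = 6
  W = -27 + 6 = -21
  G = 280 − 5·(-21) = 385
  S = 151 + 3·6 − 4·385 = -1371
  T = 116 − 6 − 6·(-21) + 4·(-1371) = -5248
Policy A (W := 31, L := -28):
  L = -28
  W = 31
  G = 280 − 5·31 = 125
  S = 151 + 3·(-28) − 4·125 = -433
  T = 116 − (-28) − 6·31 + 4·(-433) = -1774
ΔT = -1774 − (-5248) = 3474; ΔG = 125 − 385 = -260
Score = 3·3474 + (-3)·(-260) = 11202

11202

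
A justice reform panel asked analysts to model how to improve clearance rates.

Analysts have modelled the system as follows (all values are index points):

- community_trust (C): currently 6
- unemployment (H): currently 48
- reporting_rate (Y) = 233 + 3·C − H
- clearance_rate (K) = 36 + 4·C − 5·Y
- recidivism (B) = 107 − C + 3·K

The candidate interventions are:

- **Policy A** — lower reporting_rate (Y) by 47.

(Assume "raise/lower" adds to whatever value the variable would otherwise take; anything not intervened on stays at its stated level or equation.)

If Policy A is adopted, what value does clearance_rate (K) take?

-720

Policy A (Y − 47):
  C = 6
  H = 48
  Y = 233 + 3·6 − 48 (−47 from intervention) = 156
  K = 36 + 4·6 − 5·156 = -720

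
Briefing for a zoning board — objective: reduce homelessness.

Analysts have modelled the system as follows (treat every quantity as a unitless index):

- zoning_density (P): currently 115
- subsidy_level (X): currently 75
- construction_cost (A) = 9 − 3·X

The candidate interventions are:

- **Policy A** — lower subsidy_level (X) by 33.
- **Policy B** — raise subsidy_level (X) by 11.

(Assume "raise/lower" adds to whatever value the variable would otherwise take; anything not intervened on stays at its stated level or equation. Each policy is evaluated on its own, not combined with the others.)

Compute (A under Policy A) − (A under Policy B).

Policy A (X − 33):
  X = 75 − 33 = 42
  A = 9 − 3·42 = -117
Policy B (X + 11):
  X = 75 + 11 = 86
  A = 9 − 3·86 = -249
A: -117 − (-249) = 132

132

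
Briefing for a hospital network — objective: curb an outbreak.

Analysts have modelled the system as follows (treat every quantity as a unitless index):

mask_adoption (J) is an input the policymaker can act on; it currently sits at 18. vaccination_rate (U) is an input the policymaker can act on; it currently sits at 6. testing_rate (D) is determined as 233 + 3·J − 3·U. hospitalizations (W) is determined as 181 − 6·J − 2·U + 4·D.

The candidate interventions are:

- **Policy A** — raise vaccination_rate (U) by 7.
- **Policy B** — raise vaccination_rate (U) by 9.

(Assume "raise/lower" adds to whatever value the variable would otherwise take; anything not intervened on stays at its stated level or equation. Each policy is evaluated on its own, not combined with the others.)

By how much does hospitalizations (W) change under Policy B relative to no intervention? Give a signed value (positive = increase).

-126

Baseline:
  J = 18
  U = 6
  D = 233 + 3·18 − 3·6 = 269
  W = 181 − 6·18 − 2·6 + 4·269 = 1137
Policy B (U + 9):
  J = 18
  U = 6 + 9 = 15
  D = 233 + 3·18 − 3·15 = 242
  W = 181 − 6·18 − 2·15 + 4·242 = 1011
Change in W: 1011 − 1137 = -126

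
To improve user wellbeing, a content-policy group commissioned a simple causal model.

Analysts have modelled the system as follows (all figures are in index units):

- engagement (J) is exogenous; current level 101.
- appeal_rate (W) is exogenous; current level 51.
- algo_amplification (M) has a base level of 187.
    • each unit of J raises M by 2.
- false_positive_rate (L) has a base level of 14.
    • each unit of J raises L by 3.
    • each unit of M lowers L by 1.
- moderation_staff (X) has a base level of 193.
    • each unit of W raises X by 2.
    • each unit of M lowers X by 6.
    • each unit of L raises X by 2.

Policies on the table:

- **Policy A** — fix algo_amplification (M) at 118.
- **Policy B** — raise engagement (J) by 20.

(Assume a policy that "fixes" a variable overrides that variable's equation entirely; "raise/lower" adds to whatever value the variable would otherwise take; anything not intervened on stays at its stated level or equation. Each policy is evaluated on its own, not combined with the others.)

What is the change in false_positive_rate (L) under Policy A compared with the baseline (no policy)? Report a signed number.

Baseline:
  J = 101
  M = 187 + 2·101 = 389
  L = 14 + 3·101 − 389 = -72
Policy A (M := 118):
  J = 101
  M = 118
  L = 14 + 3·101 − 118 = 199
Change in L: 199 − (-72) = 271

271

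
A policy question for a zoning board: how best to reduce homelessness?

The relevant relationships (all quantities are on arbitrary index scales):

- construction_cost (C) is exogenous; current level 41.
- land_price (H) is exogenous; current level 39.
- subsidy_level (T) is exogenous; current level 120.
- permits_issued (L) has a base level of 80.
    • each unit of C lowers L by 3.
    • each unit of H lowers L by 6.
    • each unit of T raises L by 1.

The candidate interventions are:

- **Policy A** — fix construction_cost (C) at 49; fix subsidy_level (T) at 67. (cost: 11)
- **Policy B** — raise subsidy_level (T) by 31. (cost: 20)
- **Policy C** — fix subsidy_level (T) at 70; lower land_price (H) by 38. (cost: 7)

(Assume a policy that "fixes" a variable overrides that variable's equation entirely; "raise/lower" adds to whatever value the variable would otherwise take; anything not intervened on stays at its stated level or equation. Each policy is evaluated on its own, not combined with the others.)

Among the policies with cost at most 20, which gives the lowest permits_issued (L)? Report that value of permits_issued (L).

Policy A (C := 49, T := 67):
  C = 49
  H = 39
  T = 67
  L = 80 − 3·49 − 6·39 + 67 = -234
Policy B (T + 31):
  C = 41
  H = 39
  T = 120 + 31 = 151
  L = 80 − 3·41 − 6·39 + 151 = -126
Policy C (T := 70, H − 38):
  C = 41
  H = 39 − 38 = 1
  T = 70
  L = 80 − 3·41 − 6·1 + 70 = 21
Comparing — Policy A: L=-234, Policy B: L=-126, Policy C: L=21. Lowest is -234 (Policy A).

-234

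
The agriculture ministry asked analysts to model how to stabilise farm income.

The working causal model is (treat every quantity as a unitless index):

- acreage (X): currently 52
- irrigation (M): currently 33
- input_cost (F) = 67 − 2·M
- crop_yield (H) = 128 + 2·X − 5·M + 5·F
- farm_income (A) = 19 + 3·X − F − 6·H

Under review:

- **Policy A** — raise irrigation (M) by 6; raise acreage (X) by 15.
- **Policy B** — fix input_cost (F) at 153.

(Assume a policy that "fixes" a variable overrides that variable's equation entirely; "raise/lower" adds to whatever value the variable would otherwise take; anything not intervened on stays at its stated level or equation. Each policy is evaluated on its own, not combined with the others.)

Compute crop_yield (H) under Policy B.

Policy B (F := 153):
  X = 52
  M = 33
  F = 153
  H = 128 + 2·52 − 5·33 + 5·153 = 832

832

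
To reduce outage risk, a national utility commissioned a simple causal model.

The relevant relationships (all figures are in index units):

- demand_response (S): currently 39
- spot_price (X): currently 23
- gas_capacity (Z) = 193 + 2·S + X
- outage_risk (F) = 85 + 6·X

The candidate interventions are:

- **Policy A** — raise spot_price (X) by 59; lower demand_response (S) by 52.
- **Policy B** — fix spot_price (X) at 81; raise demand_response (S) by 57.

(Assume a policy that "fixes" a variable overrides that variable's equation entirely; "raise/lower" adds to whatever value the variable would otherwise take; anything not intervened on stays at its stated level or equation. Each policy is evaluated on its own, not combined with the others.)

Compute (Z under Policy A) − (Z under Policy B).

-217

Policy A (X + 59, S − 52):
  S = 39 − 52 = -13
  X = 23 + 59 = 82
  Z = 193 + 2·(-13) + 82 = 249
Policy B (X := 81, S + 57):
  S = 39 + 57 = 96
  X = 81
  Z = 193 + 2·96 + 81 = 466
Z: 249 − 466 = -217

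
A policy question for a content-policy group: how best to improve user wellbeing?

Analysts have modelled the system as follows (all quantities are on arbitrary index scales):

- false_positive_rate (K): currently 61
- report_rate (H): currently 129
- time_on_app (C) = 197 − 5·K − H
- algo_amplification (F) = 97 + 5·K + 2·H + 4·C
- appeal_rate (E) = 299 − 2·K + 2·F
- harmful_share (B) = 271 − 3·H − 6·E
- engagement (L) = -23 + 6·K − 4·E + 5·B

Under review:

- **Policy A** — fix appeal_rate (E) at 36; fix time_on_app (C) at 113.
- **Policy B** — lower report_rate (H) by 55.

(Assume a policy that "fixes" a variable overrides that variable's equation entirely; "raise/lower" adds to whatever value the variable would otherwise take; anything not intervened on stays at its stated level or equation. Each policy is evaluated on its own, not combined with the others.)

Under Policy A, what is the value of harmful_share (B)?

Policy A (E := 36, C := 113):
  K = 61
  H = 129
  C = 113
  F = 97 + 5·61 + 2·129 + 4·113 = 1112
  E = 36
  B = 271 − 3·129 − 6·36 = -332

-332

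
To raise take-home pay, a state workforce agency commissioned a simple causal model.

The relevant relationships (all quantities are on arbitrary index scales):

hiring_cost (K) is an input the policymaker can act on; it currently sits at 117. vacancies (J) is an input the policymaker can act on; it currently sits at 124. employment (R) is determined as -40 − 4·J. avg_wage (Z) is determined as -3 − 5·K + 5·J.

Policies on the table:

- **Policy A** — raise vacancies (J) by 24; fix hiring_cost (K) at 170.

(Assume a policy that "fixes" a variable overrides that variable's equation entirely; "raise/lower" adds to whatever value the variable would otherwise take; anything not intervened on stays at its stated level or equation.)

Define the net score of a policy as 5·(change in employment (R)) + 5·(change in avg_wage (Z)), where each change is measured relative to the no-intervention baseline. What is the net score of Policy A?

-1205

Baseline:
  K = 117
  J = 124
  R = -40 − 4·124 = -536
  Z = -3 − 5·117 + 5·124 = 32
Policy A (J + 24, K := 170):
  K = 170
  J = 124 + 24 = 148
  R = -40 − 4·148 = -632
  Z = -3 − 5·170 + 5·148 = -113
ΔR = -632 − (-536) = -96; ΔZ = -113 − 32 = -145
Score = 5·(-96) + 5·(-145) = -1205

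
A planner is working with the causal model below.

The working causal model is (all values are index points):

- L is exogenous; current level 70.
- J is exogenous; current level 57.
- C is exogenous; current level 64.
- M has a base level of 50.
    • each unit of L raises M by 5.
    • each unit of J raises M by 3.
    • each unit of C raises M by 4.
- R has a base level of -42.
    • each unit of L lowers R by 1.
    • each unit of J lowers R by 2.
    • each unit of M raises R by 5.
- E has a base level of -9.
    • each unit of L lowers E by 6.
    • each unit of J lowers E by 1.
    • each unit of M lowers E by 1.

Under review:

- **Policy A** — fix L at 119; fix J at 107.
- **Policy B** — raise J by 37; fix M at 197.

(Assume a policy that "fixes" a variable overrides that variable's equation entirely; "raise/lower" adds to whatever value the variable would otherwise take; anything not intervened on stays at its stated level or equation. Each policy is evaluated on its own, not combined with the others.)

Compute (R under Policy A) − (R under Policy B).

Policy A (L := 119, J := 107):
  L = 119
  J = 107
  C = 64
  M = 50 + 5·119 + 3·107 + 4·64 = 1222
  R = -42 − 119 − 2·107 + 5·1222 = 5735
Policy B (J + 37, M := 197):
  L = 70
  J = 57 + 37 = 94
  C = 64
  M = 197
  R = -42 − 70 − 2·94 + 5·197 = 685
R: 5735 − 685 = 5050

5050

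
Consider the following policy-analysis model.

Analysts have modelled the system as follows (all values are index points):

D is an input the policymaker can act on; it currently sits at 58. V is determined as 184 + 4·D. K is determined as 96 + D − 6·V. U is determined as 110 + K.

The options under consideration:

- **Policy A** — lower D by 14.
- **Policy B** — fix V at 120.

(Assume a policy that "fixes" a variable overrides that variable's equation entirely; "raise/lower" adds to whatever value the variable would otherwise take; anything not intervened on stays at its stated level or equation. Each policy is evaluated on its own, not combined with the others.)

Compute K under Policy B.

-566

Policy B (V := 120):
  D = 58
  V = 120
  K = 96 + 58 − 6·120 = -566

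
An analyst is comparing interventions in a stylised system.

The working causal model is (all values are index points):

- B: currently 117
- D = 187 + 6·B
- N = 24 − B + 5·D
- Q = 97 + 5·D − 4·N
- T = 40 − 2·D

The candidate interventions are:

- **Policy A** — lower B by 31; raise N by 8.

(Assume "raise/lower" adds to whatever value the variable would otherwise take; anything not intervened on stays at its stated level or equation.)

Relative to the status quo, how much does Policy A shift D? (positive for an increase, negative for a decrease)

-186

Baseline:
  B = 117
  D = 187 + 6·117 = 889
Policy A (B − 31, N + 8):
  B = 117 − 31 = 86
  D = 187 + 6·86 = 703
Change in D: 703 − 889 = -186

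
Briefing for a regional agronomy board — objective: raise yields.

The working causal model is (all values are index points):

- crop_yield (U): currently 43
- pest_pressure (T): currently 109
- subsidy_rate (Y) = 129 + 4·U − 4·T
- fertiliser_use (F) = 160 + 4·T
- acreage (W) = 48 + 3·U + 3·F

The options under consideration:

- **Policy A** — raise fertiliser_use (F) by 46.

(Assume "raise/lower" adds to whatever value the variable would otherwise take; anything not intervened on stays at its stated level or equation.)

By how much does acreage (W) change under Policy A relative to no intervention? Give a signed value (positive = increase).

Baseline:
  U = 43
  T = 109
  F = 160 + 4·109 = 596
  W = 48 + 3·43 + 3·596 = 1965
Policy A (F + 46):
  U = 43
  T = 109
  F = 160 + 4·109 (+46 from intervention) = 642
  W = 48 + 3·43 + 3·642 = 2103
Change in W: 2103 − 1965 = 138

138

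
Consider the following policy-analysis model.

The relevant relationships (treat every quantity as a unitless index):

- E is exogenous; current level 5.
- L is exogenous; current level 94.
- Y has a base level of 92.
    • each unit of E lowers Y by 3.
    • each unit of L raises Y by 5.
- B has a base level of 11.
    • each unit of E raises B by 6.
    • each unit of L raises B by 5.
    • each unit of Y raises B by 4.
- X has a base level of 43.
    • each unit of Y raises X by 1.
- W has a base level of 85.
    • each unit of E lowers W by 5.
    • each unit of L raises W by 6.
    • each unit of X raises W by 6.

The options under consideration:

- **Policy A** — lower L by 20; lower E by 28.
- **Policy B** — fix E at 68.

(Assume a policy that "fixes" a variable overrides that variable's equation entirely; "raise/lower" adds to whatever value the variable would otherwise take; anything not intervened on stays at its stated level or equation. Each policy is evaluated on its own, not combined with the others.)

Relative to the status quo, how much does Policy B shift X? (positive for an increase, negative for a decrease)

-189

Baseline:
  E = 5
  L = 94
  Y = 92 − 3·5 + 5·94 = 547
  X = 43 + 547 = 590
Policy B (E := 68):
  E = 68
  L = 94
  Y = 92 − 3·68 + 5·94 = 358
  X = 43 + 358 = 401
Change in X: 401 − 590 = -189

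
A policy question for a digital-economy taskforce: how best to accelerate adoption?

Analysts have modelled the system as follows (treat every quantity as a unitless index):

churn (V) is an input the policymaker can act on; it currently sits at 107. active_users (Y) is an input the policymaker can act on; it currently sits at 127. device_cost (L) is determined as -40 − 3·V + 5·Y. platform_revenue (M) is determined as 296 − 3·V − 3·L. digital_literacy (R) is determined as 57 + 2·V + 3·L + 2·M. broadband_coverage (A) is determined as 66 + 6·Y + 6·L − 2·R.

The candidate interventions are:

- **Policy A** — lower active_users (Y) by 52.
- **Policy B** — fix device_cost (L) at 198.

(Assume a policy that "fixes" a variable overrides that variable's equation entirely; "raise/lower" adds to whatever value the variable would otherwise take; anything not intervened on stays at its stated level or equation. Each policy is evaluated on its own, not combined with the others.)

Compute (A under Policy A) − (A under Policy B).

-2520

Policy A (Y − 52):
  V = 107
  Y = 127 − 52 = 75
  L = -40 − 3·107 + 5·75 = 14
  M = 296 − 3·107 − 3·14 = -67
  R = 57 + 2·107 + 3·14 + 2·(-67) = 179
  A = 66 + 6·75 + 6·14 − 2·179 = 242
Policy B (L := 198):
  V = 107
  Y = 127
  L = 198
  M = 296 − 3·107 − 3·198 = -619
  R = 57 + 2·107 + 3·198 + 2·(-619) = -373
  A = 66 + 6·127 + 6·198 − 2·(-373) = 2762
A: 242 − 2762 = -2520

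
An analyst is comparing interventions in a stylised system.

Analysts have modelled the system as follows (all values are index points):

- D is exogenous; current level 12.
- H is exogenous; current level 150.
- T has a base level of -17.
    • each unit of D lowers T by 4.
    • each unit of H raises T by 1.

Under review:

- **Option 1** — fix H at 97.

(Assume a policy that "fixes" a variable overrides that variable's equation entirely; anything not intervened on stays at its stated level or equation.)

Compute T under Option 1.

32

Option 1 (H := 97):
  D = 12
  H = 97
  T = -17 − 4·12 + 97 = 32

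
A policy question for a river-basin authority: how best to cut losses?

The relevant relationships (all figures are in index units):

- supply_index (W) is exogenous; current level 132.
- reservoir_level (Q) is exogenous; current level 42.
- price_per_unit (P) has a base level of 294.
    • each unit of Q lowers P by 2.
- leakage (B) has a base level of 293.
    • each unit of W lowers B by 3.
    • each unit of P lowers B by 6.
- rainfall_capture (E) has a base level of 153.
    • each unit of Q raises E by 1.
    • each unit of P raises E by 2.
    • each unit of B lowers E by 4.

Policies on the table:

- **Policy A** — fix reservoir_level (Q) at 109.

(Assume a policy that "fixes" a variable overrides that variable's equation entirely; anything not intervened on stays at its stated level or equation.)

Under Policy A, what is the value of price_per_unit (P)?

76

Policy A (Q := 109):
  Q = 109
  P = 294 − 2·109 = 76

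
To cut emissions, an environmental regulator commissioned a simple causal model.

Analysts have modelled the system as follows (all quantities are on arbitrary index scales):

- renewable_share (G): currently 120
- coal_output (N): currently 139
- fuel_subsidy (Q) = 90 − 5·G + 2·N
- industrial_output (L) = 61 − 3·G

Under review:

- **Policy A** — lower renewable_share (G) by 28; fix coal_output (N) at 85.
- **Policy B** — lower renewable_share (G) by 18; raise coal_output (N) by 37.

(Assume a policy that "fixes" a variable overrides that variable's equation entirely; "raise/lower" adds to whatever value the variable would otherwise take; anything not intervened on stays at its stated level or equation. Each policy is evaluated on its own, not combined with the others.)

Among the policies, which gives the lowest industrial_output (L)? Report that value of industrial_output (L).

-245

Policy A (G − 28, N := 85):
  G = 120 − 28 = 92
  L = 61 − 3·92 = -215
Policy B (G − 18, N + 37):
  G = 120 − 18 = 102
  L = 61 − 3·102 = -245
Comparing — Policy A: L=-215, Policy B: L=-245. Lowest is -245 (Policy B).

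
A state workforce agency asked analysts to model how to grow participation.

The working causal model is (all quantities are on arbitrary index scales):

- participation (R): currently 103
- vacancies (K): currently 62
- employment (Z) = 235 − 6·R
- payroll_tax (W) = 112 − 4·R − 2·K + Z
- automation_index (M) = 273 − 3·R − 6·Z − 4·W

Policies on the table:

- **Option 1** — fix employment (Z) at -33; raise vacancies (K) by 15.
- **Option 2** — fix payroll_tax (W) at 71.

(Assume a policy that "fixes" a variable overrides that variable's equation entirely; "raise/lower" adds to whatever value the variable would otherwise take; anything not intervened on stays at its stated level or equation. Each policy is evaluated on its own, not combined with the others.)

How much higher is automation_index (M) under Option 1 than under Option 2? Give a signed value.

Option 1 (Z := -33, K + 15):
  R = 103
  K = 62 + 15 = 77
  Z = -33
  W = 112 − 4·103 − 2·77 + (-33) = -487
  M = 273 − 3·103 − 6·(-33) − 4·(-487) = 2110
Option 2 (W := 71):
  R = 103
  K = 62
  Z = 235 − 6·103 = -383
  W = 71
  M = 273 − 3·103 − 6·(-383) − 4·71 = 1978
M: 2110 − 1978 = 132

132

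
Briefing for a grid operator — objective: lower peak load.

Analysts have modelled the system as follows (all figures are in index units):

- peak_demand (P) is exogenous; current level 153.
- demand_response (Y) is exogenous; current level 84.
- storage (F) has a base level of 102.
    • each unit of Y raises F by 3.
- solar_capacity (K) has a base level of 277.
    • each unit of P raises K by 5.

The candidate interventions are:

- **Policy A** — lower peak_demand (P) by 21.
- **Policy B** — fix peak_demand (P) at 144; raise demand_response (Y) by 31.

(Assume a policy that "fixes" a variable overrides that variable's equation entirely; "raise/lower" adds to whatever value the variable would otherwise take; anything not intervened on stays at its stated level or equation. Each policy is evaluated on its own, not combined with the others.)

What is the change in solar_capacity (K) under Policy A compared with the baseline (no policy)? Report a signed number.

-105

Baseline:
  P = 153
  K = 277 + 5·153 = 1042
Policy A (P − 21):
  P = 153 − 21 = 132
  K = 277 + 5·132 = 937
Change in K: 937 − 1042 = -105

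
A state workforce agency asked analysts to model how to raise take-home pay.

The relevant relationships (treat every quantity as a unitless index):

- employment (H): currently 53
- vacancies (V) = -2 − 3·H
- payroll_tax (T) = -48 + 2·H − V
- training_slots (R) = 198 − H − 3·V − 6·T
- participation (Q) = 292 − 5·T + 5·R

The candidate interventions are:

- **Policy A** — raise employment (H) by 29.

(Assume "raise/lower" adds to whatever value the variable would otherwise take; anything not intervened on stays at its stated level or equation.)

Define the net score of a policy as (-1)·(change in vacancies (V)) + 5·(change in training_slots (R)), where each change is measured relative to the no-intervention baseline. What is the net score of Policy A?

Baseline:
  H = 53
  V = -2 − 3·53 = -161
  T = -48 + 2·53 − (-161) = 219
  R = 198 − 53 − 3·(-161) − 6·219 = -686
Policy A (H + 29):
  H = 53 + 29 = 82
  V = -2 − 3·82 = -248
  T = -48 + 2·82 − (-248) = 364
  R = 198 − 82 − 3·(-248) − 6·364 = -1324
ΔV = -248 − (-161) = -87; ΔR = -1324 − (-686) = -638
Score = (-1)·(-87) + 5·(-638) = -3103

-3103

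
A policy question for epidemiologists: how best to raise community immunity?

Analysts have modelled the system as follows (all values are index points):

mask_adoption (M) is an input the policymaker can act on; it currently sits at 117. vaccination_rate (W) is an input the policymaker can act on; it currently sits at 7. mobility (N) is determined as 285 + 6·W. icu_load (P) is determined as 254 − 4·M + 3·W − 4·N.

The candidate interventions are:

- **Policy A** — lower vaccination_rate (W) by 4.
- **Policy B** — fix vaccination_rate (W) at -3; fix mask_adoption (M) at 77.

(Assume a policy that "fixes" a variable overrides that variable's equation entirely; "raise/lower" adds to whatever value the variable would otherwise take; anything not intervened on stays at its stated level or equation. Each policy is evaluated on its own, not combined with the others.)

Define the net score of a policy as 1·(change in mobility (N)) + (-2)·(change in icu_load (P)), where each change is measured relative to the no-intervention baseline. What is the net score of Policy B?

Baseline:
  M = 117
  W = 7
  N = 285 + 6·7 = 327
  P = 254 − 4·117 + 3·7 − 4·327 = -1501
Policy B (W := -3, M := 77):
  M = 77
  W = -3
  N = 285 + 6·(-3) = 267
  P = 254 − 4·77 + 3·(-3) − 4·267 = -1131
ΔN = 267 − 327 = -60; ΔP = -1131 − (-1501) = 370
Score = 1·(-60) + (-2)·370 = -800

-800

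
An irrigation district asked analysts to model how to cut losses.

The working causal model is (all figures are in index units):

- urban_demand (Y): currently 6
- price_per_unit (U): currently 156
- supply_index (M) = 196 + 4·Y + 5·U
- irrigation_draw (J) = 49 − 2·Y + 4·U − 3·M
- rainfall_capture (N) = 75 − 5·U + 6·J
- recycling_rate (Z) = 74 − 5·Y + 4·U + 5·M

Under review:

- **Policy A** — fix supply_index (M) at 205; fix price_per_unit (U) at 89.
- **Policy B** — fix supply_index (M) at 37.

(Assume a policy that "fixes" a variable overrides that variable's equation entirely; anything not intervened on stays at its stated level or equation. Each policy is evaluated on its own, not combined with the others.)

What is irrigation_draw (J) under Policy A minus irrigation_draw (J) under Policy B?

Policy A (M := 205, U := 89):
  Y = 6
  U = 89
  M = 205
  J = 49 − 2·6 + 4·89 − 3·205 = -222
Policy B (M := 37):
  Y = 6
  U = 156
  M = 37
  J = 49 − 2·6 + 4·156 − 3·37 = 550
J: -222 − 550 = -772

-772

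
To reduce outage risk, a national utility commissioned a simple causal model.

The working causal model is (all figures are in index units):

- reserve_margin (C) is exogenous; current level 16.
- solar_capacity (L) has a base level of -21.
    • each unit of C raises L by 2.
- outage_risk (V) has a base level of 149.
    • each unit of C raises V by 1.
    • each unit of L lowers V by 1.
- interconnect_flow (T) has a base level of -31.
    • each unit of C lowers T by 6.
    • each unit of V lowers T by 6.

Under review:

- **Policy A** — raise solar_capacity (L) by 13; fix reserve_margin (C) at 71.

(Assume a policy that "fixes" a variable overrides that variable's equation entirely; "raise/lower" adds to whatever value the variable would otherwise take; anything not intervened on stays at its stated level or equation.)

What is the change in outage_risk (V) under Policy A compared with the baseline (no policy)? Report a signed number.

-68

Baseline:
  C = 16
  L = -21 + 2·16 = 11
  V = 149 + 16 − 11 = 154
Policy A (L + 13, C := 71):
  C = 71
  L = -21 + 2·71 (+13 from intervention) = 134
  V = 149 + 71 − 134 = 86
Change in V: 86 − 154 = -68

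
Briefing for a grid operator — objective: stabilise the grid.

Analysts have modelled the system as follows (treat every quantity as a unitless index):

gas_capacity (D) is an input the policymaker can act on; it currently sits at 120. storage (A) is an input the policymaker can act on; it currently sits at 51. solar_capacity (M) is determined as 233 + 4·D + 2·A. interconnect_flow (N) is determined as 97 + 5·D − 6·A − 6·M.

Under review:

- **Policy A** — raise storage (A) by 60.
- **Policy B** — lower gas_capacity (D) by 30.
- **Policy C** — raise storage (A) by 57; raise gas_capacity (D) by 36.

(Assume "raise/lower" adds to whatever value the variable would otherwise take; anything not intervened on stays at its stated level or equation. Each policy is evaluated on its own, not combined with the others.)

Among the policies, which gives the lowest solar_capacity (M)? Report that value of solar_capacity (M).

695

Policy A (A + 60):
  D = 120
  A = 51 + 60 = 111
  M = 233 + 4·120 + 2·111 = 935
Policy B (D − 30):
  D = 120 − 30 = 90
  A = 51
  M = 233 + 4·90 + 2·51 = 695
Policy C (A + 57, D + 36):
  D = 120 + 36 = 156
  A = 51 + 57 = 108
  M = 233 + 4·156 + 2·108 = 1073
Comparing — Policy A: M=935, Policy B: M=695, Policy C: M=1073. Lowest is 695 (Policy B).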